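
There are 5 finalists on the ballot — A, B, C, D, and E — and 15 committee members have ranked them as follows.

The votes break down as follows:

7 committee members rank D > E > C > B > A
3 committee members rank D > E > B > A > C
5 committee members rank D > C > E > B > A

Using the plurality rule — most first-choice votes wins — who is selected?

D

First-place vote totals:
  A: 0
  B: 0
  C: 0
  D: 15
  E: 0
D has the most first-place votes.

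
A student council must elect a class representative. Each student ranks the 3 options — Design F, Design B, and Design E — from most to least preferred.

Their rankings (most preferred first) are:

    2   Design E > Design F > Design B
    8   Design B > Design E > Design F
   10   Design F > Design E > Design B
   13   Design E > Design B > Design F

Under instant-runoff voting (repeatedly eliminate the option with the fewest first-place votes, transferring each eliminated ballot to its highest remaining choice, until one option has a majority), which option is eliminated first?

Design B

Round 1: Design E 15, Design F 10, Design B 8. Design B has the fewest and is eliminated.
Round 2: Design E 23, Design F 10. Design E has a majority.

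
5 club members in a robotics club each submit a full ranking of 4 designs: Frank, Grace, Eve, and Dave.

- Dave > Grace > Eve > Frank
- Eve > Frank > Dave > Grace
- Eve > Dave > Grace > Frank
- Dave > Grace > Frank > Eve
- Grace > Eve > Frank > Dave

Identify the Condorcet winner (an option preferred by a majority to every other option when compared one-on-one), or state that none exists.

There is no Condorcet winner

Head-to-head results (5 voters total):
Frank vs Grace: Grace wins 4–1.
Frank vs Eve: Eve wins 4–1.
Frank vs Dave: Dave wins 3–2.
Grace vs Eve: Grace wins 3–2.
Grace vs Dave: Dave wins 4–1.
Eve vs Dave: Eve wins 3–2.
No candidate beats all others: Grace beats Eve beats Dave beats Grace, a majority cycle.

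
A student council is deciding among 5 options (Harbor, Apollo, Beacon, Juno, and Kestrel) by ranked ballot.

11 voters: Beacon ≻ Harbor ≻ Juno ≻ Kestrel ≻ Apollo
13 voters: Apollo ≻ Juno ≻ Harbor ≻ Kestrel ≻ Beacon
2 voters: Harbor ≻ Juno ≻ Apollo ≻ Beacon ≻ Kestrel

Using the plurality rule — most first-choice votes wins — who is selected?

Apollo

First-place vote totals:
  Harbor: 2
  Apollo: 13
  Beacon: 11
  Juno: 0
  Kestrel: 0
Apollo has the most first-place votes.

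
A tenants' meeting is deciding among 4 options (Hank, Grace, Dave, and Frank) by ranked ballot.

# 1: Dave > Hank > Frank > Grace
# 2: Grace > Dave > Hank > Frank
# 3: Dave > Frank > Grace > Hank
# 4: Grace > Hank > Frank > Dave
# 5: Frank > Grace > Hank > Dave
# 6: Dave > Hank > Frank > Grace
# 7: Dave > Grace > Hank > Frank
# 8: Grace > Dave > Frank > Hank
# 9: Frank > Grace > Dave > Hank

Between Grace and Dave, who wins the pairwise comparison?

Grace

Ballots ranking Grace above Dave: 5.
Ballots ranking Dave above Grace: 4.
Grace wins the head-to-head, 5–4.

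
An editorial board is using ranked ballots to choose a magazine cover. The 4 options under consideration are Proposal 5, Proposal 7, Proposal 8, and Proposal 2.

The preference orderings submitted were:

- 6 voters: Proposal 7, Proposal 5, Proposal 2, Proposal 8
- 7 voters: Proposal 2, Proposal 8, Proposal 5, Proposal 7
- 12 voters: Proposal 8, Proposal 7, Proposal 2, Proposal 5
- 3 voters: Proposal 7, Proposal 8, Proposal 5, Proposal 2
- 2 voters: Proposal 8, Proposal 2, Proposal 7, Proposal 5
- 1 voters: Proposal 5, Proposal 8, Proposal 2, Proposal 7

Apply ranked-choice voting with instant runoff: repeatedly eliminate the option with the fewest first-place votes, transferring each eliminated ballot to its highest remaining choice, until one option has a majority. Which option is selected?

Proposal 8

Round 1: Proposal 8 14, Proposal 7 9, Proposal 2 7, Proposal 5 1. Proposal 5 has the fewest and is eliminated.
Round 2: Proposal 8 15, Proposal 7 9, Proposal 2 7. Proposal 2 has the fewest and is eliminated.
Round 3: Proposal 8 22, Proposal 7 9. Proposal 8 has a majority.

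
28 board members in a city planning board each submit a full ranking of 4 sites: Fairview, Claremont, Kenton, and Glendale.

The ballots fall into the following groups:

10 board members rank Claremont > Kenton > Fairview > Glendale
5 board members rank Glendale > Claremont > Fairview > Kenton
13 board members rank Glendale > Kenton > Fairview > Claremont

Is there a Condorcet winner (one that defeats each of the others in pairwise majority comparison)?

Yes

Head-to-head results (28 voters total):
Fairview vs Claremont: Claremont wins 15–13.
Fairview vs Kenton: Kenton wins 23–5.
Fairview vs Glendale: Glendale wins 18–10.
Claremont vs Kenton: Claremont wins 15–13.
Claremont vs Glendale: Glendale wins 18–10.
Kenton vs Glendale: Glendale wins 18–10.
Glendale beats each rival — Fairview (18–10), Claremont (18–10), Kenton (18–10) — so Glendale is the Condorcet winner.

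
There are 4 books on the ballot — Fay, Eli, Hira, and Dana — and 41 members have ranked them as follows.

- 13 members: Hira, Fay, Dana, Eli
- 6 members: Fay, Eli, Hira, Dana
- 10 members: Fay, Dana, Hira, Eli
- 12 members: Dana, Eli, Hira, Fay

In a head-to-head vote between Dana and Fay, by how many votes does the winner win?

17

Ballots ranking Dana above Fay: 12.
Ballots ranking Fay above Dana: 13+6+10 = 29.
Fay wins 29–12, a margin of 17.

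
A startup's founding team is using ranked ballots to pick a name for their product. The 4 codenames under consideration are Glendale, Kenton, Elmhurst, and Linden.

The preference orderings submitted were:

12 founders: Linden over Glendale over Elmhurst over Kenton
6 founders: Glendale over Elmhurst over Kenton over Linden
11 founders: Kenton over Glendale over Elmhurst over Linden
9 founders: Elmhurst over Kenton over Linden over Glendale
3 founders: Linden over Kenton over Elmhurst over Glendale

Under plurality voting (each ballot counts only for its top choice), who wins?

Linden

First-place vote totals:
  Glendale: 6
  Kenton: 11
  Elmhurst: 9
  Linden: 15
Linden has the most first-place votes.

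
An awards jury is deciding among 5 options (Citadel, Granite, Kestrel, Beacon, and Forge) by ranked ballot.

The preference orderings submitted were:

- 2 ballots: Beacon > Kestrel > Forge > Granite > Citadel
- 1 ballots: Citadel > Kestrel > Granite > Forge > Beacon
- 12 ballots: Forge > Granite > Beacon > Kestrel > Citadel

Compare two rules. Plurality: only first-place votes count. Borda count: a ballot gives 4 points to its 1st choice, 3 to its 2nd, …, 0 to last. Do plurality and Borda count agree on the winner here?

Yes

Plurality first-place counts: Citadel 1, Granite 0, Kestrel 0, Beacon 2, Forge 12 → Forge.
Borda totals: Citadel 4, Granite 40, Kestrel 21, Beacon 32, Forge 53 → Forge.
The two rules agree on Forge.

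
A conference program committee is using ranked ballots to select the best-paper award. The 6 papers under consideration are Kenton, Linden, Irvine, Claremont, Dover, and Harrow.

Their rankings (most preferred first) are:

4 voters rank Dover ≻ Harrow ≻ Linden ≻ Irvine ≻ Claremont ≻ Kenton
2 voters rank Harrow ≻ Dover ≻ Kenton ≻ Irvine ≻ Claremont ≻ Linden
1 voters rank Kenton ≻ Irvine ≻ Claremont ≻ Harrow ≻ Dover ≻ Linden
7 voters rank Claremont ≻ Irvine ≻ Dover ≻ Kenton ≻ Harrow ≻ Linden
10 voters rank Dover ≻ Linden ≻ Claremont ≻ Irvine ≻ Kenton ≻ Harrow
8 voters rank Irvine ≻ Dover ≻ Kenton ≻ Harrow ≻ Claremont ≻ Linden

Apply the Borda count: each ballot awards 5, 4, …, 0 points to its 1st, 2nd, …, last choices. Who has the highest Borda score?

Dover

Borda scores:
  Kenton: 4·0 + 2·3 + 5 + 7·2 + 10·1 + 8·3 = 59
  Linden: 4·3 + 2·0 + 0 + 7·0 + 10·4 + 8·0 = 52
  Irvine: 4·2 + 2·2 + 4 + 7·4 + 10·2 + 8·5 = 104
  Claremont: 4·1 + 2·1 + 3 + 7·5 + 10·3 + 8·1 = 82
  Dover: 4·5 + 2·4 + 1 + 7·3 + 10·5 + 8·4 = 132
  Harrow: 4·4 + 2·5 + 2 + 7·1 + 10·0 + 8·2 = 51
Dover has the highest total.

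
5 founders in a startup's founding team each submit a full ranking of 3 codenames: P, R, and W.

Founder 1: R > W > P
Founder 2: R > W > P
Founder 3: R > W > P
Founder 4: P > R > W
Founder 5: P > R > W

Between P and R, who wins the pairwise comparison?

Ballots ranking P above R: 2.
Ballots ranking R above P: 3.
R wins the head-to-head, 3–2.

R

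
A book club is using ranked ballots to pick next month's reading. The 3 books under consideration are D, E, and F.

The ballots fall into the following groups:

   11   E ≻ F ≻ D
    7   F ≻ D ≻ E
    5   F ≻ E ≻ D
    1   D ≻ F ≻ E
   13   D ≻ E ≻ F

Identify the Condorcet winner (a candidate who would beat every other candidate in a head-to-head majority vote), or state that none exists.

No Condorcet winner

Head-to-head results (37 voters total):
D vs E: D wins 21–16.
D vs F: F wins 23–14.
E vs F: E wins 24–13.
No candidate beats all others: D beats E beats F beats D, a majority cycle.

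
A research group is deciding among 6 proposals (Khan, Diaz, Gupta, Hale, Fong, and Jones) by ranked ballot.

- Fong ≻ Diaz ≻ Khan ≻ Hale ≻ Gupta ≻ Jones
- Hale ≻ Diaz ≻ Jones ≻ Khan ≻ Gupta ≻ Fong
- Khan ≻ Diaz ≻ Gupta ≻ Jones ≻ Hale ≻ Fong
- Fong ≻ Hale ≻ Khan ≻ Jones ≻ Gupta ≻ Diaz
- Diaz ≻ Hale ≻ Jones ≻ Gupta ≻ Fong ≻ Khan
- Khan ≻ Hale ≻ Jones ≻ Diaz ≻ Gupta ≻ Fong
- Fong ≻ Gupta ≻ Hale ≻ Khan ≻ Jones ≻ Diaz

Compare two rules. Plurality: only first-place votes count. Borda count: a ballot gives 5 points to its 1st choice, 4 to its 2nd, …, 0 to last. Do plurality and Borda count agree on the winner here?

Plurality first-place counts: Khan 2, Diaz 1, Gupta 0, Hale 1, Fong 3, Jones 0 → Fong.
Borda totals: Khan 20, Diaz 19, Gupta 13, Hale 23, Fong 16, Jones 14 → Hale.
The two rules disagree: plurality picks Fong, Borda picks Hale.

No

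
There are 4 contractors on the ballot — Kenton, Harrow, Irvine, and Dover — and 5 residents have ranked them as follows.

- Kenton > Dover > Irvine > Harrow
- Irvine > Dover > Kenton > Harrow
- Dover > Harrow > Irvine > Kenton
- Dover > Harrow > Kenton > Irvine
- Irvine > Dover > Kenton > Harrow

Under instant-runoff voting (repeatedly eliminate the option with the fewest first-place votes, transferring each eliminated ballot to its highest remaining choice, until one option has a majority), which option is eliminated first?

Harrow

Round 1: Irvine 2, Dover 2, Kenton 1, Harrow 0. Harrow has the fewest and is eliminated.
Round 2: Irvine 2, Dover 2, Kenton 1. Kenton has the fewest and is eliminated.
Round 3: Dover 3, Irvine 2. Dover has a majority.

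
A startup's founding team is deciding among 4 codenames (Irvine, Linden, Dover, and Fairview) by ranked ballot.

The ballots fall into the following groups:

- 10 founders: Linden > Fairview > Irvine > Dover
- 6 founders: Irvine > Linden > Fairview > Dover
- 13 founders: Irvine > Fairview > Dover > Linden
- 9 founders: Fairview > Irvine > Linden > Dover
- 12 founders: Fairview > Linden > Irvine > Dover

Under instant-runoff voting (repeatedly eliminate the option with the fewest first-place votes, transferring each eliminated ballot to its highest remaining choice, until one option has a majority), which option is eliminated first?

Dover

Round 1: Fairview 21, Irvine 19, Linden 10, Dover 0. Dover has the fewest and is eliminated.
Round 2: Fairview 21, Irvine 19, Linden 10. Linden has the fewest and is eliminated.
Round 3: Fairview 31, Irvine 19. Fairview has a majority.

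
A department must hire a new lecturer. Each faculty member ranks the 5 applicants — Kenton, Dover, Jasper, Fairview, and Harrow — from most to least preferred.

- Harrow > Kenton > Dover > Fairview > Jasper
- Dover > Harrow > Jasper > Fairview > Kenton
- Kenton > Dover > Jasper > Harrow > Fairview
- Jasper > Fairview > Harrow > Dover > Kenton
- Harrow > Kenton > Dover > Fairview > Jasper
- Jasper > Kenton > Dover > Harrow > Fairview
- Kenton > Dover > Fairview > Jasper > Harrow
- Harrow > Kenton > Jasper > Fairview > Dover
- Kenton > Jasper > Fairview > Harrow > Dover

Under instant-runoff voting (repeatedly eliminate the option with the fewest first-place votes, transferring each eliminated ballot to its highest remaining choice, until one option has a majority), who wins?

Harrow

Round 1: Kenton 3, Harrow 3, Jasper 2, Dover 1, Fairview 0. Fairview has the fewest and is eliminated.
Round 2: Kenton 3, Harrow 3, Jasper 2, Dover 1. Dover has the fewest and is eliminated.
Round 3: Harrow 4, Kenton 3, Jasper 2. Jasper has the fewest and is eliminated.
Round 4: Harrow 5, Kenton 4. Harrow has a majority.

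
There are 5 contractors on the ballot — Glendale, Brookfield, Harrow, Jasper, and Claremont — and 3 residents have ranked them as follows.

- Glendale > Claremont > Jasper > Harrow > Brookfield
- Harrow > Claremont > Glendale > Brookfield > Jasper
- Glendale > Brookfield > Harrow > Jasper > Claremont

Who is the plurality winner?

First-place vote totals:
  Glendale: 2
  Brookfield: 0
  Harrow: 1
  Jasper: 0
  Claremont: 0
Glendale has the most first-place votes.

Glendale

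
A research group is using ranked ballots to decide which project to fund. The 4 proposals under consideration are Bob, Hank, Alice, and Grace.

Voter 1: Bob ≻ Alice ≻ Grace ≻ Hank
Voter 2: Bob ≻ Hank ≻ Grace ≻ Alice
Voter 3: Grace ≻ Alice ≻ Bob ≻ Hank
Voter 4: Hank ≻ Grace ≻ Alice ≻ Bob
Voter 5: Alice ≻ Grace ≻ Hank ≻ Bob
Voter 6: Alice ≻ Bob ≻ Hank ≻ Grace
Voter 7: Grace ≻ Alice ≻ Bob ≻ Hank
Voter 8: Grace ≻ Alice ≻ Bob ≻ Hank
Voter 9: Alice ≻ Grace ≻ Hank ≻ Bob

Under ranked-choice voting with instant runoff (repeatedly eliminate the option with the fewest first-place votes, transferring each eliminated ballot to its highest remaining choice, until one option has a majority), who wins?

Round 1: Alice 3, Grace 3, Bob 2, Hank 1. Hank has the fewest and is eliminated.
Round 2: Grace 4, Alice 3, Bob 2. Bob has the fewest and is eliminated.
Round 3: Grace 5, Alice 4. Grace has a majority.

Grace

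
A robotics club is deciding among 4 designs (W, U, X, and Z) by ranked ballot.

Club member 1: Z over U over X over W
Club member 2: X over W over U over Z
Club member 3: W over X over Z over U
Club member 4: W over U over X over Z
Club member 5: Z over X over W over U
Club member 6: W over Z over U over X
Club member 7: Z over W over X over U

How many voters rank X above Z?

3

Ballots ranking X above Z: 3.
Ballots ranking Z above X: 4.
So 3 of 7 voters prefer X to Z.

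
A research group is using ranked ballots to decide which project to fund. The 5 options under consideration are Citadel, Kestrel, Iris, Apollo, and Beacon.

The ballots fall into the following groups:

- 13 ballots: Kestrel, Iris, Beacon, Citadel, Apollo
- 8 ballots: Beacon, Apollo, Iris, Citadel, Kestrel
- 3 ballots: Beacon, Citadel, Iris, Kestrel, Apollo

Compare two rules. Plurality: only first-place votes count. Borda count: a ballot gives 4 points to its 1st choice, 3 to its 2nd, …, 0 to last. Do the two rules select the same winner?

Plurality first-place counts: Citadel 0, Kestrel 13, Iris 0, Apollo 0, Beacon 11 → Kestrel.
Borda totals: Citadel 30, Kestrel 55, Iris 61, Apollo 24, Beacon 70 → Beacon.
The two rules disagree: plurality picks Kestrel, Borda picks Beacon.

No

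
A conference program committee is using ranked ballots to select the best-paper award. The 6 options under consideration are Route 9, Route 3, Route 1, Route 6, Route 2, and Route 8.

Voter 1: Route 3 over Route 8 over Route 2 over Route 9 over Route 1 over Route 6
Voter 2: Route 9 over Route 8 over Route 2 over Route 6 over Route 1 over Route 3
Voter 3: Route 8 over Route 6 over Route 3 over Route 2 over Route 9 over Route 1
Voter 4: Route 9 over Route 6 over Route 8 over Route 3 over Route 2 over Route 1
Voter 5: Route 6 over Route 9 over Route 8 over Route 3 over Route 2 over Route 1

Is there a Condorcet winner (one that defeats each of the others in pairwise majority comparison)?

Head-to-head results (5 voters total):
Route 9 vs Route 3: Route 9 wins 3–2.
Route 9 vs Route 1: Route 9 wins 5–0.
Route 9 vs Route 6: Route 9 wins 3–2.
Route 9 vs Route 2: Route 9 wins 3–2.
Route 9 vs Route 8: Route 9 wins 3–2.
Route 3 vs Route 1: Route 3 wins 4–1.
Route 3 vs Route 6: Route 6 wins 4–1.
Route 3 vs Route 2: Route 3 wins 4–1.
Route 3 vs Route 8: Route 8 wins 4–1.
Route 1 vs Route 6: Route 6 wins 4–1.
Route 1 vs Route 2: Route 2 wins 5–0.
Route 1 vs Route 8: Route 8 wins 5–0.
Route 6 vs Route 2: Route 6 wins 3–2.
Route 6 vs Route 8: Route 8 wins 3–2.
Route 2 vs Route 8: Route 8 wins 5–0.
Route 9 beats each rival — Route 3 (3–2), Route 1 (5–0), Route 6 (3–2), Route 2 (3–2), Route 8 (3–2) — so Route 9 is the Condorcet winner.

Yes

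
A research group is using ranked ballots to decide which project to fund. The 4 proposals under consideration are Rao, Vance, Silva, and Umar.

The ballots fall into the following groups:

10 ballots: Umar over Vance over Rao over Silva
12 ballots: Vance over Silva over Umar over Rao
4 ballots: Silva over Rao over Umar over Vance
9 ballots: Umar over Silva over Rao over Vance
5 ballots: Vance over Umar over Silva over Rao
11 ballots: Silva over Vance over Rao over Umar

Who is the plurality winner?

First-place vote totals:
  Rao: 0
  Vance: 17
  Silva: 15
  Umar: 19
Umar has the most first-place votes.

Umar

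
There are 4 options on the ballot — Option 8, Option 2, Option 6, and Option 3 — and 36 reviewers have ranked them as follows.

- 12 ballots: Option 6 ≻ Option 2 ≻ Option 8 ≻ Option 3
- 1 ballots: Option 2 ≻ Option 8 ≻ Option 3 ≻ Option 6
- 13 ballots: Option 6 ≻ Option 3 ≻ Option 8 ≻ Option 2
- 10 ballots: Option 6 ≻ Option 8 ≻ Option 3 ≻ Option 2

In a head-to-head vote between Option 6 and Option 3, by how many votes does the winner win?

Ballots ranking Option 6 above Option 3: 12+13+10 = 35.
Ballots ranking Option 3 above Option 6: 1.
Option 6 wins 35–1, a margin of 34.

34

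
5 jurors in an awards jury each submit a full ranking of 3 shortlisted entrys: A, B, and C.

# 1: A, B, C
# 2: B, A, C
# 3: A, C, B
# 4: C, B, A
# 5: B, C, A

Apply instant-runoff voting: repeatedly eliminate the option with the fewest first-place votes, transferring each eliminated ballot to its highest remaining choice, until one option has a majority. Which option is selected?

Round 1: A 2, B 2, C 1. C has the fewest and is eliminated.
Round 2: B 3, A 2. B has a majority.

B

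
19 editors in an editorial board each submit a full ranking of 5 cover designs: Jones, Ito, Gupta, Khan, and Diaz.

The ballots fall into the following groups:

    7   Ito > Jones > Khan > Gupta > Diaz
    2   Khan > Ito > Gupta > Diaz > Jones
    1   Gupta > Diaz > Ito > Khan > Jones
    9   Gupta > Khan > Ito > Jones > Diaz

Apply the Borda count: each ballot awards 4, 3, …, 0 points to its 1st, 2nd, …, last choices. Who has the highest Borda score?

Ito

Borda scores:
  Jones: 7·3 + 2·0 + 0 + 9·1 = 30
  Ito: 7·4 + 2·3 + 2 + 9·2 = 54
  Gupta: 7·1 + 2·2 + 4 + 9·4 = 51
  Khan: 7·2 + 2·4 + 1 + 9·3 = 50
  Diaz: 7·0 + 2·1 + 3 + 9·0 = 5
Ito has the highest total.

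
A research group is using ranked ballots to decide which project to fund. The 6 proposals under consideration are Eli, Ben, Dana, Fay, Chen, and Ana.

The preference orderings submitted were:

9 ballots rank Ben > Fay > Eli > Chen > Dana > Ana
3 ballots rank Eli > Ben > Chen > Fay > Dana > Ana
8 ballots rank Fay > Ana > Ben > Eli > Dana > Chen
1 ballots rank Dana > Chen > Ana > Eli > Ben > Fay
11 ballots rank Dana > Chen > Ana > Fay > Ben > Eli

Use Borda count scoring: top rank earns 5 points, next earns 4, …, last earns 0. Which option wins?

Borda scores:
  Eli: 9·3 + 3·5 + 8·2 + 2 + 11·0 = 60
  Ben: 9·5 + 3·4 + 8·3 + 1 + 11·1 = 93
  Dana: 9·1 + 3·1 + 8·1 + 5 + 11·5 = 80
  Fay: 9·4 + 3·2 + 8·5 + 0 + 11·2 = 104
  Chen: 9·2 + 3·3 + 8·0 + 4 + 11·4 = 75
  Ana: 9·0 + 3·0 + 8·4 + 3 + 11·3 = 68
Fay has the highest total.

Fay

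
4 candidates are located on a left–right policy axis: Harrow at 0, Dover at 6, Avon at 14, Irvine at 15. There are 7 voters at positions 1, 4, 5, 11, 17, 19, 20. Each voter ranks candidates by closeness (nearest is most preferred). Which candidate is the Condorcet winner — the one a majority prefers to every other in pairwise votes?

With single-peaked preferences on a line, the Condorcet winner is the candidate closest to the median voter.
The median voter (position 11) is closest to Avon at 14.
Check: Avon vs Dover — voters closer to Avon: 4 of 7.

Avon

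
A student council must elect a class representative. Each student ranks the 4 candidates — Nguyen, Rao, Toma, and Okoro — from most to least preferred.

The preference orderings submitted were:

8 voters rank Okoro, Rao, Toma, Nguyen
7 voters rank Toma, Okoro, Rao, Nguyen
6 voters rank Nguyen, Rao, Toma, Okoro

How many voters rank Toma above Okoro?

Ballots ranking Toma above Okoro: 7+6 = 13.
Ballots ranking Okoro above Toma: 8.
So 13 of 21 voters prefer Toma to Okoro.

13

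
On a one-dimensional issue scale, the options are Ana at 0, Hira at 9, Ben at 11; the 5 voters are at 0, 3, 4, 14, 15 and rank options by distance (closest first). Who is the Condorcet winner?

Ana

With single-peaked preferences on a line, the Condorcet winner is the candidate closest to the median voter.
The median voter (position 4) is closest to Ana at 0.
Check: Ana vs Hira — voters closer to Ana: 3 of 5.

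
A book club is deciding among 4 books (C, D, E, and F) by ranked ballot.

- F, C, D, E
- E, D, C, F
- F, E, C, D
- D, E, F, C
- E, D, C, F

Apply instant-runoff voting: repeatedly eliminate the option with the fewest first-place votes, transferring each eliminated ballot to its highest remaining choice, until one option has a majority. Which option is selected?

E

Round 1: E 2, F 2, D 1, C 0. C has the fewest and is eliminated.
Round 2: E 2, F 2, D 1. D has the fewest and is eliminated.
Round 3: E 3, F 2. E has a majority.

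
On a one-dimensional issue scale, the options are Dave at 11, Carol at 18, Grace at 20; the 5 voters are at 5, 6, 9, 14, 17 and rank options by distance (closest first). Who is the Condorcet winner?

Dave

With single-peaked preferences on a line, the Condorcet winner is the candidate closest to the median voter.
The median voter (position 9) is closest to Dave at 11.
Check: Dave vs Grace — voters closer to Dave: 4 of 5.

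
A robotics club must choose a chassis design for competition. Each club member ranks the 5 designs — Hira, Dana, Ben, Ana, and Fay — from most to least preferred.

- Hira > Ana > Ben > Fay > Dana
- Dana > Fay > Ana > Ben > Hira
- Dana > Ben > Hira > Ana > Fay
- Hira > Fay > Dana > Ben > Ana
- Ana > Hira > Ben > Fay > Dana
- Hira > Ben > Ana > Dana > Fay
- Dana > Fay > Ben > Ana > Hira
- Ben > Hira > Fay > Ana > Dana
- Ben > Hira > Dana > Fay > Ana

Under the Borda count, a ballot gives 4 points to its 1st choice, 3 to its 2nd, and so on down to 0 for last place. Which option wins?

Hira

Borda scores:
  Hira: 4 + 0 + 2 + 4 + 3 + 4 + 0 + 3 + 3 = 23
  Dana: 0 + 4 + 4 + 2 + 0 + 1 + 4 + 0 + 2 = 17
  Ben: 2 + 1 + 3 + 1 + 2 + 3 + 2 + 4 + 4 = 22
  Ana: 3 + 2 + 1 + 0 + 4 + 2 + 1 + 1 + 0 = 14
  Fay: 1 + 3 + 0 + 3 + 1 + 0 + 3 + 2 + 1 = 14
Hira has the highest total.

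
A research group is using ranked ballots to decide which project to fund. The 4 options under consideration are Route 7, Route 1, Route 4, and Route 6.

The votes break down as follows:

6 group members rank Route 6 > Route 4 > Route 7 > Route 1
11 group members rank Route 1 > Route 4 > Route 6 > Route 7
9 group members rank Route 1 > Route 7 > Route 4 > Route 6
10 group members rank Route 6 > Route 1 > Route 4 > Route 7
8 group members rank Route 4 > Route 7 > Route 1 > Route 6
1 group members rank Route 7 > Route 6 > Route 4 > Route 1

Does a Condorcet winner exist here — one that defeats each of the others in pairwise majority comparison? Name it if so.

Route 1

Head-to-head results (45 voters total):
Route 7 vs Route 1: Route 1 wins 30–15.
Route 7 vs Route 4: Route 4 wins 35–10.
Route 7 vs Route 6: Route 6 wins 27–18.
Route 1 vs Route 4: Route 1 wins 30–15.
Route 1 vs Route 6: Route 1 wins 28–17.
Route 4 vs Route 6: Route 4 wins 28–17.
Route 1 beats each rival — Route 7 (30–15), Route 4 (30–15), Route 6 (28–17) — so Route 1 is the Condorcet winner.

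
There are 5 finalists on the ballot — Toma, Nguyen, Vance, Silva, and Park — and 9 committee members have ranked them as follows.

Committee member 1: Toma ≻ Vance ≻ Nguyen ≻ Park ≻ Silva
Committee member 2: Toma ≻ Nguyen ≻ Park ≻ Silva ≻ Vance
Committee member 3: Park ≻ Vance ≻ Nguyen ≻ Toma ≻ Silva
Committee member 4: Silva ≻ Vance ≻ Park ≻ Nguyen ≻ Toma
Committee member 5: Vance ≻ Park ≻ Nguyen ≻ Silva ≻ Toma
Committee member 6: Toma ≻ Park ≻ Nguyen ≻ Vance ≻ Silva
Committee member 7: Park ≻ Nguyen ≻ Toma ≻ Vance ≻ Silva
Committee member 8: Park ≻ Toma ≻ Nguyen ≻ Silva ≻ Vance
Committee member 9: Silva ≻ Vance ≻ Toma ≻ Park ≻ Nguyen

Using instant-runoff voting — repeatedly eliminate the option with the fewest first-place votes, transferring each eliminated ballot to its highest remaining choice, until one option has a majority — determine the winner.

Park

Round 1: Toma 3, Park 3, Silva 2, Vance 1, Nguyen 0. Nguyen has the fewest and is eliminated.
Round 2: Toma 3, Park 3, Silva 2, Vance 1. Vance has the fewest and is eliminated.
Round 3: Park 4, Toma 3, Silva 2. Silva has the fewest and is eliminated.
Round 4: Park 5, Toma 4. Park has a majority.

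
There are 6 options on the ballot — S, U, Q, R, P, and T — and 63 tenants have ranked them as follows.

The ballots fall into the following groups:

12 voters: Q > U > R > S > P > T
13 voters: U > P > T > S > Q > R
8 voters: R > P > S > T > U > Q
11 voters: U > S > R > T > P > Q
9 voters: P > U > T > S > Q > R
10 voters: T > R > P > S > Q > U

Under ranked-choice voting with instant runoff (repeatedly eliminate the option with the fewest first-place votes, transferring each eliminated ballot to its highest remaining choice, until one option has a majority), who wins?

U

Round 1: U 24, Q 12, T 10, P 9, R 8, S 0. S has the fewest and is eliminated.
Round 2: U 24, Q 12, T 10, P 9, R 8. R has the fewest and is eliminated.
Round 3: U 24, P 17, Q 12, T 10. T has the fewest and is eliminated.
Round 4: P 27, U 24, Q 12. Q has the fewest and is eliminated.
Round 5: U 36, P 27. U has a majority.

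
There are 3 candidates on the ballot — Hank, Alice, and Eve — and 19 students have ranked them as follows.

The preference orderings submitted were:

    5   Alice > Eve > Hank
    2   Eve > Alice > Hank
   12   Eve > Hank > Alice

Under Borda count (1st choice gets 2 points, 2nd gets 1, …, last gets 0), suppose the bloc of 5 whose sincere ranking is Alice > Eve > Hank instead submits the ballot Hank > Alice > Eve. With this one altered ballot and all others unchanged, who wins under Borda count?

Borda totals with the altered ballot: Hank 22, Alice 7, Eve 28.
The winner is unchanged: still Eve.

Eve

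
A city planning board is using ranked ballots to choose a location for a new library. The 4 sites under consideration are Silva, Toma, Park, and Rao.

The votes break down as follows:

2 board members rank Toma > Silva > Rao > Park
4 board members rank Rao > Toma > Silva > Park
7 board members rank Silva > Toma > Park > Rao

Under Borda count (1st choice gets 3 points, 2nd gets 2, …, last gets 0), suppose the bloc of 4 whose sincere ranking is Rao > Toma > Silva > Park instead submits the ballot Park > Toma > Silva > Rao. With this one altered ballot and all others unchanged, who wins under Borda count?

Silva

Borda totals with the altered ballot: Silva 29, Toma 28, Park 19, Rao 2.
The winner is unchanged: still Silva.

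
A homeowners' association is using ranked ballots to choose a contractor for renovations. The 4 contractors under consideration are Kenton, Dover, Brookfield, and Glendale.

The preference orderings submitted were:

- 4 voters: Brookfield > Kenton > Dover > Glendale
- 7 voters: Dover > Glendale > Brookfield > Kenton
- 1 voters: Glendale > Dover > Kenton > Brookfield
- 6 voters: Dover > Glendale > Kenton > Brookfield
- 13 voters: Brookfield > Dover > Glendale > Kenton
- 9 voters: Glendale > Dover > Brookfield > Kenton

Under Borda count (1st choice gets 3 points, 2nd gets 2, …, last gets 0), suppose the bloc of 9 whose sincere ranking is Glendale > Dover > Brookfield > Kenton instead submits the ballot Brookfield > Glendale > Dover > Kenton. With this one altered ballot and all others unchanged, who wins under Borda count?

Brookfield

Borda totals with the altered ballot: Kenton 15, Dover 80, Brookfield 85, Glendale 60.
The switch changes the winner from Dover to Brookfield.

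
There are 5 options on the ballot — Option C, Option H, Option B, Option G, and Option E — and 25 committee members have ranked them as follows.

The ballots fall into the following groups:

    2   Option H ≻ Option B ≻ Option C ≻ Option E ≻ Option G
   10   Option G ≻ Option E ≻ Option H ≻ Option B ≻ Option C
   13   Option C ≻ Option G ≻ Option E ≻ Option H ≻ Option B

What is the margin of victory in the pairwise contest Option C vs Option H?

Ballots ranking Option C above Option H: 13.
Ballots ranking Option H above Option C: 2+10 = 12.
Option C wins 13–12, a margin of 1.

1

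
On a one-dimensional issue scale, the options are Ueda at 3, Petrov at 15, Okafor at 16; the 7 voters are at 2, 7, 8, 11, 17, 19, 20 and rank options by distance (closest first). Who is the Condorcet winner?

Petrov

With single-peaked preferences on a line, the Condorcet winner is the candidate closest to the median voter.
The median voter (position 11) is closest to Petrov at 15.
Check: Petrov vs Okafor — voters closer to Petrov: 4 of 7.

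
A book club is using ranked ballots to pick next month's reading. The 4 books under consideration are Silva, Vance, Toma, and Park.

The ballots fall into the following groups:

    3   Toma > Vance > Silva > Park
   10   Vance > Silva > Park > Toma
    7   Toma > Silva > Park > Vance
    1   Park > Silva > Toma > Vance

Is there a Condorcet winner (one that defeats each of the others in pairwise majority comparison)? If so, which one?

Head-to-head results (21 voters total):
Silva vs Vance: Vance wins 13–8.
Silva vs Toma: Silva wins 11–10.
Silva vs Park: Silva wins 20–1.
Vance vs Toma: Toma wins 11–10.
Vance vs Park: Vance wins 13–8.
Toma vs Park: Park wins 11–10.
No candidate beats all others: Silva beats Toma beats Vance beats Silva, a majority cycle.

There is no Condorcet winner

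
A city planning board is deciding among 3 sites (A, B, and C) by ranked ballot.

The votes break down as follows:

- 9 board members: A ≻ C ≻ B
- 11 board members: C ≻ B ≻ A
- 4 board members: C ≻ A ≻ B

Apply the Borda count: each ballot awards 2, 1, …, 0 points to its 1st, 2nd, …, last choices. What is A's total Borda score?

22

Borda scores:
  A: 9·2 + 11·0 + 4·1 = 22
  B: 9·0 + 11·1 + 4·0 = 11
  C: 9·1 + 11·2 + 4·2 = 39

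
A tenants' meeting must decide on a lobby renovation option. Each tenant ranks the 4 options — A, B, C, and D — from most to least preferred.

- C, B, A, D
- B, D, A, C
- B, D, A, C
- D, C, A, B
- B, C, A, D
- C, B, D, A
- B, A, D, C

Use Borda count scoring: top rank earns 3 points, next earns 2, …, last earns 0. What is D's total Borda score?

Borda scores:
  A: 1 + 1 + 1 + 1 + 1 + 0 + 2 = 7
  B: 2 + 3 + 3 + 0 + 3 + 2 + 3 = 16
  C: 3 + 0 + 0 + 2 + 2 + 3 + 0 = 10
  D: 0 + 2 + 2 + 3 + 0 + 1 + 1 = 9

9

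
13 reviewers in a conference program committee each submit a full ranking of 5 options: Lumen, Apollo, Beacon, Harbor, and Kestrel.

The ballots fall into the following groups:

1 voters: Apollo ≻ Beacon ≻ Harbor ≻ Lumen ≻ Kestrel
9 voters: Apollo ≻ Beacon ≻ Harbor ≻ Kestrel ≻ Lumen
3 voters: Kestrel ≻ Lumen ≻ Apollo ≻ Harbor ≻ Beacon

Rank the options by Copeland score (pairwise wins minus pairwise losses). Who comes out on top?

Apollo

Pairwise results:
  Lumen vs Apollo: Apollo wins 10–3.
  Lumen vs Beacon: Beacon wins 10–3.
  Lumen vs Harbor: Harbor wins 10–3.
  Lumen vs Kestrel: Kestrel wins 12–1.
  Apollo vs Beacon: Apollo wins 13–0.
  Apollo vs Harbor: Apollo wins 13–0.
  Apollo vs Kestrel: Apollo wins 10–3.
  Beacon vs Harbor: Beacon wins 10–3.
  Beacon vs Kestrel: Beacon wins 10–3.
  Harbor vs Kestrel: Harbor wins 10–3.
Copeland scores (wins − losses):
  Lumen: 0 − 4 = -4
  Apollo: 4 − 0 = 4
  Beacon: 3 − 1 = 2
  Harbor: 2 − 2 = 0
  Kestrel: 1 − 3 = -2
Apollo has the best Copeland score.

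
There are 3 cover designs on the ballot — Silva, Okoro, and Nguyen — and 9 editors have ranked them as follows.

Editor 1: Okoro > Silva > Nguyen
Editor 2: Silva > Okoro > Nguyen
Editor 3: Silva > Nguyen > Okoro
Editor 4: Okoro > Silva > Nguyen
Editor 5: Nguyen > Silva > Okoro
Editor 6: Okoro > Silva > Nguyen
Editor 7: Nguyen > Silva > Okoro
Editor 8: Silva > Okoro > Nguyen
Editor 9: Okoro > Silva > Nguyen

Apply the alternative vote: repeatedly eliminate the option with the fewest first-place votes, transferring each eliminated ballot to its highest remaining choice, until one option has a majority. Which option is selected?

Round 1: Okoro 4, Silva 3, Nguyen 2. Nguyen has the fewest and is eliminated.
Round 2: Silva 5, Okoro 4. Silva has a majority.

Silva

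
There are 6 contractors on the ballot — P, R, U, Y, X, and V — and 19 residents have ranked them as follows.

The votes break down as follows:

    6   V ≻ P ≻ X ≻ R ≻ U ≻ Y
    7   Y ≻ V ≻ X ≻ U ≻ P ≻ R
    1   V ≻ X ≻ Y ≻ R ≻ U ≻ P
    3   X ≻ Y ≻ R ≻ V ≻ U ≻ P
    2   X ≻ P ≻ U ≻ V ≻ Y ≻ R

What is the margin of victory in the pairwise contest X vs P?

7

Ballots ranking X above P: 7+1+3+2 = 13.
Ballots ranking P above X: 6.
X wins 13–6, a margin of 7.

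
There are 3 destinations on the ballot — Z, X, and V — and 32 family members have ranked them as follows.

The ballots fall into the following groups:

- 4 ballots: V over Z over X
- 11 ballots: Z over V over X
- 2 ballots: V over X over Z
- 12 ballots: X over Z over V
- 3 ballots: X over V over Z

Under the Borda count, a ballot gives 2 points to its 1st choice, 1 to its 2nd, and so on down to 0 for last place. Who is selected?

Borda scores:
  Z: 4·1 + 11·2 + 2·0 + 12·1 + 3·0 = 38
  X: 4·0 + 11·0 + 2·1 + 12·2 + 3·2 = 32
  V: 4·2 + 11·1 + 2·2 + 12·0 + 3·1 = 26
Z has the highest total.

Z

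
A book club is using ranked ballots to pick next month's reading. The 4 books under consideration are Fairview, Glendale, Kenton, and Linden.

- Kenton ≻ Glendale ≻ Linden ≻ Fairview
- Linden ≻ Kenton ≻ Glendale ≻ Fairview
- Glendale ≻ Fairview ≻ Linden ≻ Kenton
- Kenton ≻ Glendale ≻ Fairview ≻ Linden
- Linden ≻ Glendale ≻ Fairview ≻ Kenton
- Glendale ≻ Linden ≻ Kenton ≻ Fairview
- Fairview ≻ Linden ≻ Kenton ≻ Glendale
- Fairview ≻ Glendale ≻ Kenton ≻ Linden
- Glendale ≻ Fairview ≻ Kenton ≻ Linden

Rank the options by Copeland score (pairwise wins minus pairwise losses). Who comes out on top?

Glendale

Pairwise results:
  Fairview vs Glendale: Glendale wins 7–2.
  Fairview vs Kenton: Fairview wins 5–4.
  Fairview vs Linden: Fairview wins 5–4.
  Glendale vs Kenton: Glendale wins 5–4.
  Glendale vs Linden: Glendale wins 6–3.
  Kenton vs Linden: Linden wins 5–4.
Copeland scores (wins − losses):
  Fairview: 2 − 1 = 1
  Glendale: 3 − 0 = 3
  Kenton: 0 − 3 = -3
  Linden: 1 − 2 = -1
Glendale has the best Copeland score.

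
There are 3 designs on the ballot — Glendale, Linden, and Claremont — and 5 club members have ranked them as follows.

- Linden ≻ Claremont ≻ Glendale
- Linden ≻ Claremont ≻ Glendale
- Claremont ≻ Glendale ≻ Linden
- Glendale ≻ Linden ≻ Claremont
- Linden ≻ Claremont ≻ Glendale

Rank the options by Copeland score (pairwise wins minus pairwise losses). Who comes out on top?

Linden

Pairwise results:
  Glendale vs Linden: Linden wins 3–2.
  Glendale vs Claremont: Claremont wins 4–1.
  Linden vs Claremont: Linden wins 4–1.
Copeland scores (wins − losses):
  Glendale: 0 − 2 = -2
  Linden: 2 − 0 = 2
  Claremont: 1 − 1 = 0
Linden has the best Copeland score.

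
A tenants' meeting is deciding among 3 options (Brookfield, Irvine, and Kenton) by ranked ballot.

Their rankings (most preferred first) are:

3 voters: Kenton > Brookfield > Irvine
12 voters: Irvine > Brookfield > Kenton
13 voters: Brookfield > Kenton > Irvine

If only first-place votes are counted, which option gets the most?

First-place vote totals:
  Brookfield: 13
  Irvine: 12
  Kenton: 3
Brookfield has the most first-place votes.

Brookfield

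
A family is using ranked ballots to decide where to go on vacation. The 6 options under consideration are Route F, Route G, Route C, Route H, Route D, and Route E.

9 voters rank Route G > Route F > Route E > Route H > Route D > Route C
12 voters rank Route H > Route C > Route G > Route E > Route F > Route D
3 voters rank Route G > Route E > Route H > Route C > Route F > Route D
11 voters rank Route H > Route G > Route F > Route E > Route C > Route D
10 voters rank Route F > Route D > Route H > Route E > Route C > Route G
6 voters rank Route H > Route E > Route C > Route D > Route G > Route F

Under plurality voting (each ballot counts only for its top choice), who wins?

Route H

First-place vote totals:
  Route F: 10
  Route G: 12
  Route C: 0
  Route H: 29
  Route D: 0
  Route E: 0
Route H has the most first-place votes.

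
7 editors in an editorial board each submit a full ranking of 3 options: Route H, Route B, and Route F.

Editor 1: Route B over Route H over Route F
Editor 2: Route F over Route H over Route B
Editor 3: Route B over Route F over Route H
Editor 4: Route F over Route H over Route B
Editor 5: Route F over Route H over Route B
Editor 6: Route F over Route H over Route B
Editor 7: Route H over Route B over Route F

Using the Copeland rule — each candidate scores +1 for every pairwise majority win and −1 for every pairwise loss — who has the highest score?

Route F

Pairwise results:
  Route H vs Route B: Route H wins 5–2.
  Route H vs Route F: Route F wins 5–2.
  Route B vs Route F: Route F wins 4–3.
Copeland scores (wins − losses):
  Route H: 1 − 1 = 0
  Route B: 0 − 2 = -2
  Route F: 2 − 0 = 2
Route F has the best Copeland score.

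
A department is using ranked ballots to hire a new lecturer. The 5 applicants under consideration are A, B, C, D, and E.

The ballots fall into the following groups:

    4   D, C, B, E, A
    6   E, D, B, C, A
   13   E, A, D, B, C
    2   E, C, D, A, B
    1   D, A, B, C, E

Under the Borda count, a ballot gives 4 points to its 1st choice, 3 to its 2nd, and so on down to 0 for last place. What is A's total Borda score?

44

Borda scores:
  A: 4·0 + 6·0 + 13·3 + 2·1 + 3 = 44
  B: 4·2 + 6·2 + 13·1 + 2·0 + 2 = 35
  C: 4·3 + 6·1 + 13·0 + 2·3 + 1 = 25
  D: 4·4 + 6·3 + 13·2 + 2·2 + 4 = 68
  E: 4·1 + 6·4 + 13·4 + 2·4 + 0 = 88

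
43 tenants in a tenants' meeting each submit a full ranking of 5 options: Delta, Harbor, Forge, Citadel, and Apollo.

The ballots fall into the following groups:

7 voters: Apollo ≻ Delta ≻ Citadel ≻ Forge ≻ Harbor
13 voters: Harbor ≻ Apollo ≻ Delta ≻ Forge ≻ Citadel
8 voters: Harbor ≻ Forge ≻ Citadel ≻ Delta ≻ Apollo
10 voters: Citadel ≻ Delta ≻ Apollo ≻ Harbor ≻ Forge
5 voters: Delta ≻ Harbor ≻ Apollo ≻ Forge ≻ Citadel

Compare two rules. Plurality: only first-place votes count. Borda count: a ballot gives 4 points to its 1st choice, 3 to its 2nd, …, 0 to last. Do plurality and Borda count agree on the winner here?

Yes

Plurality first-place counts: Delta 5, Harbor 21, Forge 0, Citadel 10, Apollo 7 → Harbor.
Borda totals: Delta 105, Harbor 109, Forge 49, Citadel 70, Apollo 97 → Harbor.
The two rules agree on Harbor.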